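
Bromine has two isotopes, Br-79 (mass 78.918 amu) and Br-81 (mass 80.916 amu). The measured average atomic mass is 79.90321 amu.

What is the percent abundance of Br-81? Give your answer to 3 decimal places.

With x = fraction of Br-79 (so Br-81 is 1 − x):
78.918·x + 80.916·(1 − x) = 79.90321
(78.918 − 80.916)·x = 79.90321 − 80.916
x = -1.01279 / -1.998 = 0.50690 → 50.690% Br-79, 49.310% Br-81.

49.310%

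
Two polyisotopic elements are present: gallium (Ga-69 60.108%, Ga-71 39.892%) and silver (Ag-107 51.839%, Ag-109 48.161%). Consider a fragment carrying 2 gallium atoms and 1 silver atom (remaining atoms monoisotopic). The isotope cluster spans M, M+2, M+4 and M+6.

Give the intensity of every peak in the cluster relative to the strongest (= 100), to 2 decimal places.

44.32 : 100.00 : 74.17 : 18.14

Gallium pattern (n=2): 0.36129717 : 0.47956567 : 0.15913717
Silver pattern (n=1): 0.51839 : 0.48161
Convolve the two distributions (both contribute in 2-u steps):
  M: 0.36129717×0.51839 = 0.187293
  M+2: 0.36129717×0.48161 + 0.47956567×0.51839 = 0.422606
  M+4: 0.47956567×0.48161 + 0.15913717×0.51839 = 0.313459
  M+6: 0.15913717×0.48161 = 0.076642
Scale to base peak (0.422606) = 100: 44.32 : 100.00 : 74.17 : 18.14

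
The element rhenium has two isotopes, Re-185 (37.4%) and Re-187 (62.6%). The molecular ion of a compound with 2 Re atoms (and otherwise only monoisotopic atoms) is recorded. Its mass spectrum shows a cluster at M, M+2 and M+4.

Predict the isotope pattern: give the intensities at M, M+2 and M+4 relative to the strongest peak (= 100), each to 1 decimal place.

29.9 : 100.0 : 83.7

The 2 Re atoms are independent, so intensities follow the terms of (0.374 + 0.626)^2.
P(M) = 0.374^2 = 0.139876
P(M+2) = 2 × 0.374^1 × 0.626^1 = 0.468248
P(M+4) = 0.626^2 = 0.391876
The M+2 peak is largest (0.468248); scaling to 100 gives 29.9 : 100.0 : 83.7.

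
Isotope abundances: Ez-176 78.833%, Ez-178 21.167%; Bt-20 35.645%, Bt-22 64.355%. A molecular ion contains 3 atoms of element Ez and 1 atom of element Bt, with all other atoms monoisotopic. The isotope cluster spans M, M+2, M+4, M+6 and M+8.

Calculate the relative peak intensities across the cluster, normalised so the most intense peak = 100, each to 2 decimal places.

38.30 : 100.00 : 63.98 : 15.70 : 1.34

Element Ez pattern (n=3): 0.48991886 : 0.39463597 : 0.10596146 : 0.0094837
Element Bt pattern (n=1): 0.35645 : 0.64355
Convolve the two distributions (both contribute in 2-u steps):
  M: 0.48991886×0.35645 = 0.174632
  M+2: 0.48991886×0.64355 + 0.39463597×0.35645 = 0.455955
  M+4: 0.39463597×0.64355 + 0.10596146×0.35645 = 0.291738
  M+6: 0.10596146×0.64355 + 0.0094837×0.35645 = 0.071572
  M+8: 0.0094837×0.64355 = 0.006103
Scale to base peak (0.455955) = 100: 38.30 : 100.00 : 63.98 : 15.70 : 1.34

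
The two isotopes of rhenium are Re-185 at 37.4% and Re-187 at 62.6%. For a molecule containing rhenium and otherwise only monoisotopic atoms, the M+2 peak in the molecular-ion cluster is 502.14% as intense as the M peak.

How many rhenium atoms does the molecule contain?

For n independent Re atoms, I(M+2)/I(M) = n · (abundance Re-187) / (abundance Re-185) = n · 0.626/0.374.
n = 5.0214 × 0.374/0.626 = 3.00 ≈ 3

3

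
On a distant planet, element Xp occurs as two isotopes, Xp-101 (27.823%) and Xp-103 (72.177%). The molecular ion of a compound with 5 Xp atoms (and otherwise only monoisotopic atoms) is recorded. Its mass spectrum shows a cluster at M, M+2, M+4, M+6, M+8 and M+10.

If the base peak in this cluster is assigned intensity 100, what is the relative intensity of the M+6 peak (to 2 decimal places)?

77.10

Binomial terms of (0.27823 + 0.72177)^5: M 0.0017, M+2 0.0216, M+4 0.1122, M+6 0.2911, M+8 0.3775, M+10 0.1959 → M+8 is the base peak.
P(M+8) = C(5,4) × 0.27823^1 × 0.72177^4 = 5 × 0.27823 × 0.27139092 = 0.377545 (base)
P(M+6) = C(5,3) × 0.27823^2 × 0.72177^3 = 10 × 0.07741193 × 0.37600748 = 0.291075
Relative intensity = 0.291075 / 0.377545 × 100 = 77.10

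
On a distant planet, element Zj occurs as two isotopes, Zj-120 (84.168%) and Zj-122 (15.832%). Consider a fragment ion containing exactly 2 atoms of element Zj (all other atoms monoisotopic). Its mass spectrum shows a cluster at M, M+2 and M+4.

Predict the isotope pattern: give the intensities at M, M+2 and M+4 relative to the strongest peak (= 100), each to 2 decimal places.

100.00 : 37.62 : 3.54

Expanding (0.84168 + 0.15832)^2:
P(M) = 0.84168^2 = 0.708425
P(M+2) = 2 × 0.84168^1 × 0.15832^1 = 0.266510
P(M+4) = 0.15832^2 = 0.025065
The M peak is largest (0.708425); scaling to 100 gives 100.00 : 37.62 : 3.54.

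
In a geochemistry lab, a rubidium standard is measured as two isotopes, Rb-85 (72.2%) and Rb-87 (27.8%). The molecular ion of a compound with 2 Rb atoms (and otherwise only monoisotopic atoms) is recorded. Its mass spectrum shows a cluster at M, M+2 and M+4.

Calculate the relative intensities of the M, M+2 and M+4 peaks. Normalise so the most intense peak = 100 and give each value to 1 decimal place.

Expanding (0.722 + 0.278)^2:
P(M) = 0.722^2 = 0.521284
P(M+2) = 2 × 0.722^1 × 0.278^1 = 0.401432
P(M+4) = 0.278^2 = 0.077284
The M peak is largest (0.521284); scaling to 100 gives 100.0 : 77.0 : 14.8.

100.0 : 77.0 : 14.8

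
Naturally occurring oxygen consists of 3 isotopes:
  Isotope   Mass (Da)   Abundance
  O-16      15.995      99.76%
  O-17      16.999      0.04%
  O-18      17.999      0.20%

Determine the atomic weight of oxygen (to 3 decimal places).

Ar = Σ fᵢ·mᵢ = 0.9976 × 15.995 + 0.0004 × 16.999 + 0.0020 × 17.999
= 15.9566 + 0.0068 + 0.0360 = 15.9994 Da

15.999 Da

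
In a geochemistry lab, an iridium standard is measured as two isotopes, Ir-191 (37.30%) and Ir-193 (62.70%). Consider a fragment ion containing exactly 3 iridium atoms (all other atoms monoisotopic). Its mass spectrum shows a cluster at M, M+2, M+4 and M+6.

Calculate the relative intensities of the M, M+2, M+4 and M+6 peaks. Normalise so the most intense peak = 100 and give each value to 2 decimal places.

Each Ir atom is independently Ir-191 (p = 0.3730) or Ir-193 (q = 0.6270); the cluster is the binomial expansion (p + q)^3.
P(M) = 0.3730^3 = 0.051895
P(M+2) = 3 × 0.3730^2 × 0.6270^1 = 0.261702
P(M+4) = 3 × 0.3730^1 × 0.6270^2 = 0.439911
P(M+6) = 0.6270^3 = 0.246492
The M+4 peak is largest (0.439911); scaling to 100 gives 11.80 : 59.49 : 100.00 : 56.03.

11.80 : 59.49 : 100.00 : 56.03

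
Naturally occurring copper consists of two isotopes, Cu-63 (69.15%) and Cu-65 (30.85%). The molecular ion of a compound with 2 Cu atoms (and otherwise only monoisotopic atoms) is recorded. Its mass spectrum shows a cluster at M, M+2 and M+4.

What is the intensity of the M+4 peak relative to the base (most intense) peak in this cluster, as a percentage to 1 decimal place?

Term probabilities: M 0.4782, M+2 0.4267, M+4 0.0952. Base peak = M.
P(M) = C(2,0) × 0.6915^2 × 0.3085^0 = 1 × 0.47817225 × 1.0000 = 0.478172 (base)
P(M+4) = C(2,2) × 0.6915^0 × 0.3085^2 = 1 × 1.0000 × 0.09517225 = 0.095172
Relative intensity = 0.095172 / 0.478172 × 100 = 19.9

19.9%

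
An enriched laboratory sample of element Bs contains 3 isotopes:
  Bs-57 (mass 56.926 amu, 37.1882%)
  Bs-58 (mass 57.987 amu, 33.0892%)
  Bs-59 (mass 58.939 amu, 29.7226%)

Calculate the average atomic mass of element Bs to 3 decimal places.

57.875 amu

Ar = Σ fᵢ·mᵢ = 0.371882 × 56.926 + 0.330892 × 57.987 + 0.297226 × 58.939
= 21.1698 + 19.1874 + 17.5182 = 57.8754 amu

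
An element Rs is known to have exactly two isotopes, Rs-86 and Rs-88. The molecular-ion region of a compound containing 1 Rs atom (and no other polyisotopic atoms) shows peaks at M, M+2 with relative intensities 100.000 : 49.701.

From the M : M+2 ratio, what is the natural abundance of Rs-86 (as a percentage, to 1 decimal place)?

Let p = fractional abundance of Rs-86. I(M+2)/I(M) = [C(1,1)·p^0·(1−p)] / p^1 = 1·(1−p)/p = 49.701/100.000 = 0.4970
(1−p)/p = 0.4970/1 = 0.4970  ⇒  p = 1/(1 + 0.4970) = 0.6680
Rs-86: 66.8%, Rs-88: 33.2%.

66.8%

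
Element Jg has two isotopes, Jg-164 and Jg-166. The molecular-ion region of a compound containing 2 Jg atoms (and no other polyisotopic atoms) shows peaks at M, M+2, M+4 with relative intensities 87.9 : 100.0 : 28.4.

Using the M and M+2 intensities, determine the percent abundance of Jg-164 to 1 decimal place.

63.7%

Let p = fractional abundance of Jg-164. I(M+2)/I(M) = [C(2,1)·p^1·(1−p)] / p^2 = 2·(1−p)/p = 100.0/87.9 = 1.1377
(1−p)/p = 1.1377/2 = 0.5688  ⇒  p = 1/(1 + 0.5688) = 0.6374
Jg-164: 63.7%, Jg-166: 36.3%.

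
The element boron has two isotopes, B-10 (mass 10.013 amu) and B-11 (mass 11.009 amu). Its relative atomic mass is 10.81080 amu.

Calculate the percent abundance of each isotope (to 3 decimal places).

Writing the weighted mean with unknown fraction x of B-10:
10.013·x + 11.009·(1 − x) = 10.81080
(10.013 − 11.009)·x = 10.81080 − 11.009
x = -0.19820 / -0.996 = 0.19900 → 19.900% B-10, 80.100% B-11.

B-10: 19.900%, B-11: 80.100%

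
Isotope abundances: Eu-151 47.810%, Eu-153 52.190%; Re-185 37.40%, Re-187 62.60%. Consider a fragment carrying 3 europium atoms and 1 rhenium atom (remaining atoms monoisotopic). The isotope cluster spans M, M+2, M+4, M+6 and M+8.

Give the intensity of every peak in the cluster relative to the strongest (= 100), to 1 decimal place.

11.0 : 54.6 : 100.0 : 80.4 : 24.0

Europium pattern (n=3): 0.10928391 : 0.3578871 : 0.39067407 : 0.14215492
Rhenium pattern (n=1): 0.3740 : 0.6260
Convolve the two distributions (both contribute in 2-u steps):
  M: 0.10928391×0.3740 = 0.040872
  M+2: 0.10928391×0.6260 + 0.3578871×0.3740 = 0.202262
  M+4: 0.3578871×0.6260 + 0.39067407×0.3740 = 0.370149
  M+6: 0.39067407×0.6260 + 0.14215492×0.3740 = 0.297728
  M+8: 0.14215492×0.6260 = 0.088989
Scale to base peak (0.370149) = 100: 11.0 : 54.6 : 100.0 : 80.4 : 24.0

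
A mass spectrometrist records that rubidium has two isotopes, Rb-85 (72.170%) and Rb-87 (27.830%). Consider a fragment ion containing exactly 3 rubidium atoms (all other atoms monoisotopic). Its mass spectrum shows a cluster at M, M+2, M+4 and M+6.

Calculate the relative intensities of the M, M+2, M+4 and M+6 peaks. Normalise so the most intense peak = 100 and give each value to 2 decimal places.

86.44 : 100.00 : 38.56 : 4.96

Expanding (0.72170 + 0.27830)^3:
P(M) = 0.72170^3 = 0.375898
P(M+2) = 3 × 0.72170^2 × 0.27830^1 = 0.434858
P(M+4) = 3 × 0.72170^1 × 0.27830^2 = 0.167689
P(M+6) = 0.27830^3 = 0.021555
The M+2 peak is largest (0.434858); scaling to 100 gives 86.44 : 100.00 : 38.56 : 4.96.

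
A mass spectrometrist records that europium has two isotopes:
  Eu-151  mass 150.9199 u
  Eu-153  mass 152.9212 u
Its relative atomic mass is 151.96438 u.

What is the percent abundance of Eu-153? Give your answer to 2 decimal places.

52.19%

Let x be the fractional abundance of Eu-151; then Eu-153 has abundance 1 − x.
150.9199·x + 152.9212·(1 − x) = 151.96438
(150.9199 − 152.9212)·x = 151.96438 − 152.9212
x = -0.95682 / -2.0013 = 0.47810 → 47.81% Eu-151, 52.19% Eu-153.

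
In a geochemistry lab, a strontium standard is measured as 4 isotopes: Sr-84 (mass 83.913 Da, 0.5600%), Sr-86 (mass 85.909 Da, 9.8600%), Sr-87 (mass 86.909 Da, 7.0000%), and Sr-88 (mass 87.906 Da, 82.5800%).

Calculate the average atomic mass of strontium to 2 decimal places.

The abundance-weighted mean is 0.005600 × 83.913 + 0.098600 × 85.909 + 0.070000 × 86.909 + 0.825800 × 87.906
= 0.4699 + 8.4706 + 6.0836 + 72.5928 = 87.6169 Da

87.62 Da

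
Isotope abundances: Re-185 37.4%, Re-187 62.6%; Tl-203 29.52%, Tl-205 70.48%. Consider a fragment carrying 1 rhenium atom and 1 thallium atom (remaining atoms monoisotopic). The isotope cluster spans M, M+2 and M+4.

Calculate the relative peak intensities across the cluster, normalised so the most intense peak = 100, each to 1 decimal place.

Rhenium pattern (n=1): 0.3740 : 0.6260
Thallium pattern (n=1): 0.2952 : 0.7048
Convolve the two distributions (both contribute in 2-u steps):
  M: 0.3740×0.2952 = 0.110405
  M+2: 0.3740×0.7048 + 0.6260×0.2952 = 0.448390
  M+4: 0.6260×0.7048 = 0.441205
Scale to base peak (0.448390) = 100: 24.6 : 100.0 : 98.4

24.6 : 100.0 : 98.4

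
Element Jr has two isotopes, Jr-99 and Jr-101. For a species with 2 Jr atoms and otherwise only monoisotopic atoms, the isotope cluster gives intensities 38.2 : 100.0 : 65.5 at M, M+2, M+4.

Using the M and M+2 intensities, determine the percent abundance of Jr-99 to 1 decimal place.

43.3%

If p is the fraction of Jr that is Jr-99, then I(M+2)/I(M) = [C(2,1)·p^1·(1−p)] / p^2 = 2·(1−p)/p = 100.0/38.2 = 2.6178
(1−p)/p = 2.6178/2 = 1.3089  ⇒  p = 1/(1 + 1.3089) = 0.4331
Jr-99: 43.3%, Jr-101: 56.7%.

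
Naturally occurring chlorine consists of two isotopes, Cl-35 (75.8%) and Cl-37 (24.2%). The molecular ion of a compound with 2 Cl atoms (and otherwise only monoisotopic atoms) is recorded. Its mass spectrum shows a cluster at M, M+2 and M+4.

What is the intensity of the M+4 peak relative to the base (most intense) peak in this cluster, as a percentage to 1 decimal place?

(0.758 + 0.242)^2 gives M 0.5746, M+2 0.3669, M+4 0.0586; the largest is M.
P(M) = C(2,0) × 0.758^2 × 0.242^0 = 1 × 0.574564 × 1.0000 = 0.574564 (base)
P(M+4) = C(2,2) × 0.758^0 × 0.242^2 = 1 × 1.0000 × 0.058564 = 0.058564
Relative intensity = 0.058564 / 0.574564 × 100 = 10.2

10.2%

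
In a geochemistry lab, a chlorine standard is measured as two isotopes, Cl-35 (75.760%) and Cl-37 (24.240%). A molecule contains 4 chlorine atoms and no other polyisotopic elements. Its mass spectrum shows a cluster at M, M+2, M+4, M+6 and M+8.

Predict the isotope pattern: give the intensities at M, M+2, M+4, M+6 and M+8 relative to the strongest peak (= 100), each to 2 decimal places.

78.14 : 100.00 : 47.99 : 10.24 : 0.82

Each Cl atom is independently Cl-35 (p = 0.75760) or Cl-37 (q = 0.24240); the cluster is the binomial expansion (p + q)^4.
P(M) = 0.75760^4 = 0.329428
P(M+2) = 4 × 0.75760^3 × 0.24240^1 = 0.421612
P(M+4) = 6 × 0.75760^2 × 0.24240^2 = 0.202347
P(M+6) = 4 × 0.75760^1 × 0.24240^3 = 0.043162
P(M+8) = 0.24240^4 = 0.003452
The M+2 peak is largest (0.421612); scaling to 100 gives 78.14 : 100.00 : 47.99 : 10.24 : 0.82.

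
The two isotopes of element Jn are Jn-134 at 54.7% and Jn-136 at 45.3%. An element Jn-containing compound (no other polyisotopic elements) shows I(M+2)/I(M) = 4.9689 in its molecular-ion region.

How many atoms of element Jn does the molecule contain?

6

The M+2/M ratio from n Jn atoms is n · q/p = n · 0.453/0.547.
n = 4.9689 × 0.547/0.453 = 6.00 ≈ 6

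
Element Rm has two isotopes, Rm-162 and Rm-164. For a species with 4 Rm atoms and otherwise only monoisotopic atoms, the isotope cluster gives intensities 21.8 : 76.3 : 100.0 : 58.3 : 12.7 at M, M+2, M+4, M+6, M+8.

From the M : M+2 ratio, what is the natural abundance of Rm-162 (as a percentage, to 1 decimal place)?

53.3%

If p is the fraction of Rm that is Rm-162, then I(M+2)/I(M) = [C(4,1)·p^3·(1−p)] / p^4 = 4·(1−p)/p = 76.3/21.8 = 3.5000
(1−p)/p = 3.5000/4 = 0.8750  ⇒  p = 1/(1 + 0.8750) = 0.5333
Rm-162: 53.3%, Rm-164: 46.7%.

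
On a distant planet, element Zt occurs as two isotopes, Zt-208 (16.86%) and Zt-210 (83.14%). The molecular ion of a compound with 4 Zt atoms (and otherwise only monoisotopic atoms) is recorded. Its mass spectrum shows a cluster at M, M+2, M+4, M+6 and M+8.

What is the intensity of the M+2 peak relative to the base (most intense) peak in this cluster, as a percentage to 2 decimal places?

3.34%

(0.1686 + 0.8314)^4 gives M 0.0008, M+2 0.0159, M+4 0.1179, M+6 0.3876, M+8 0.4778; the largest is M+8.
P(M+8) = C(4,4) × 0.1686^0 × 0.8314^4 = 1 × 1.0000 × 0.47779333 = 0.477793 (base)
P(M+2) = C(4,1) × 0.1686^3 × 0.8314^1 = 4 × 0.00479262 × 0.8314 = 0.015938
Relative intensity = 0.015938 / 0.477793 × 100 = 3.34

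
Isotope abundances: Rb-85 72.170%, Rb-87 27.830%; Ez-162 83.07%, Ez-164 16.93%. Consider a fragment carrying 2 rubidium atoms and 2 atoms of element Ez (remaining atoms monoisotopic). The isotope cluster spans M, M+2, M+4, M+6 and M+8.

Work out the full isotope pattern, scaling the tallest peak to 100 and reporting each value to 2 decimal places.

Rubidium pattern (n=2): 0.52085089 : 0.40169822 : 0.07745089
Element Ez pattern (n=2): 0.69006249 : 0.28127502 : 0.02866249
Convolve the two distributions (both contribute in 2-u steps):
  M: 0.52085089×0.69006249 = 0.359420
  M+2: 0.52085089×0.28127502 + 0.40169822×0.69006249 = 0.423699
  M+4: 0.52085089×0.02866249 + 0.40169822×0.28127502 + 0.07745089×0.69006249 = 0.181363
  M+6: 0.40169822×0.02866249 + 0.07745089×0.28127502 = 0.033299
  M+8: 0.07745089×0.02866249 = 0.002220
Scale to base peak (0.423699) = 100: 84.83 : 100.00 : 42.80 : 7.86 : 0.52

84.83 : 100.00 : 42.80 : 7.86 : 0.52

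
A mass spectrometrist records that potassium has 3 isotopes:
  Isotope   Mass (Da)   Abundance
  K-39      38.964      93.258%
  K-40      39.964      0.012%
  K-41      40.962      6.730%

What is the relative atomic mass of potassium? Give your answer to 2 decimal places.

Weight each isotope mass by its fractional abundance: 0.93258 × 38.964 + 0.00012 × 39.964 + 0.06730 × 40.962
= 36.3370 + 0.0048 + 2.7567 = 39.0985 Da

39.10 Da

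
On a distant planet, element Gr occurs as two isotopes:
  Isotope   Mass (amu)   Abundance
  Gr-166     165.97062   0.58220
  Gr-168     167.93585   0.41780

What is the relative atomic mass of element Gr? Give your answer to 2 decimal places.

166.79 amu

Weight each isotope mass by its fractional abundance: 0.58220 × 165.97062 + 0.41780 × 167.93585
= 96.628095 + 70.163598 = 166.791693 amu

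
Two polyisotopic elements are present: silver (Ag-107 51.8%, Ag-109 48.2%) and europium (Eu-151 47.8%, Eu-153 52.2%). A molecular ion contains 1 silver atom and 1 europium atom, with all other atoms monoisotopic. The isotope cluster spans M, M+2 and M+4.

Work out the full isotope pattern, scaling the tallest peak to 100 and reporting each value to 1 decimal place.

49.4 : 100.0 : 50.2

Silver pattern (n=1): 0.5180 : 0.4820
Europium pattern (n=1): 0.4780 : 0.5220
Convolve the two distributions (both contribute in 2-u steps):
  M: 0.5180×0.4780 = 0.247604
  M+2: 0.5180×0.5220 + 0.4820×0.4780 = 0.500792
  M+4: 0.4820×0.5220 = 0.251604
Scale to base peak (0.500792) = 100: 49.4 : 100.0 : 50.2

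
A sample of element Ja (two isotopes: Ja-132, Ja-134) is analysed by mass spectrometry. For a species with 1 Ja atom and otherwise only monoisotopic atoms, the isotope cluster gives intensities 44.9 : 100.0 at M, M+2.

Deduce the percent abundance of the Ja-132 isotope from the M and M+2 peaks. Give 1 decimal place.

If p is the fraction of Ja that is Ja-132, then I(M+2)/I(M) = [C(1,1)·p^0·(1−p)] / p^1 = 1·(1−p)/p = 100.0/44.9 = 2.2272
(1−p)/p = 2.2272/1 = 2.2272  ⇒  p = 1/(1 + 2.2272) = 0.3099
Ja-132: 31.0%, Ja-134: 69.0%.

31.0%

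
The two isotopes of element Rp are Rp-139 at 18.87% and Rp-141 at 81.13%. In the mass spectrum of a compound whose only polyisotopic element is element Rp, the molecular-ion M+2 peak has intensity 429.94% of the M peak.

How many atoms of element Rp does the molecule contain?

1

The M+2/M ratio from n Rp atoms is n · q/p = n · 0.8113/0.1887.
n = 4.2994 × 0.1887/0.8113 = 1.00 ≈ 1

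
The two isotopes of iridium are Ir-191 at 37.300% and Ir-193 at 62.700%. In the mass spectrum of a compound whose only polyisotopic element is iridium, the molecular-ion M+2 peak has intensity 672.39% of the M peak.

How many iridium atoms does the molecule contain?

4

With n Ir atoms, P(M+2)/P(M) = C(n,1)·p^(n−1)q / p^n = n·q/p = n · 0.62700/0.37300.
n = 6.7239 × 0.37300/0.62700 = 4.00 ≈ 4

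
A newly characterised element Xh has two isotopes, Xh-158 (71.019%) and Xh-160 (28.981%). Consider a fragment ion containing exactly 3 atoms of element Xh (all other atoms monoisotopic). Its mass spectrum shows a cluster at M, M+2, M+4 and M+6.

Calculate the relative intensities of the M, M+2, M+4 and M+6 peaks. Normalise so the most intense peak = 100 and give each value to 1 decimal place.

81.7 : 100.0 : 40.8 : 5.6

Expanding (0.71019 + 0.28981)^3:
P(M) = 0.71019^3 = 0.358198
P(M+2) = 3 × 0.71019^2 × 0.28981^1 = 0.438514
P(M+4) = 3 × 0.71019^1 × 0.28981^2 = 0.178946
P(M+6) = 0.28981^3 = 0.024341
The M+2 peak is largest (0.438514); scaling to 100 gives 81.7 : 100.0 : 40.8 : 5.6.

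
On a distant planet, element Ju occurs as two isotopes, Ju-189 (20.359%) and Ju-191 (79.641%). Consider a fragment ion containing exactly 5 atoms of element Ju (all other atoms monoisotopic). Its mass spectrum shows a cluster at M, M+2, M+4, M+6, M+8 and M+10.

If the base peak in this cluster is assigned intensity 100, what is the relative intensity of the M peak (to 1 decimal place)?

0.1

(0.20359 + 0.79641)^5 gives M 0.0003, M+2 0.0068, M+4 0.0535, M+6 0.2094, M+8 0.4095, M+10 0.3204; the largest is M+8.
P(M+8) = C(5,4) × 0.20359^1 × 0.79641^4 = 5 × 0.20359 × 0.40229702 = 0.409518 (base)
P(M) = C(5,0) × 0.20359^5 × 0.79641^0 = 1 × 0.00034977 × 1.0000 = 0.000350
Relative intensity = 0.000350 / 0.409518 × 100 = 0.1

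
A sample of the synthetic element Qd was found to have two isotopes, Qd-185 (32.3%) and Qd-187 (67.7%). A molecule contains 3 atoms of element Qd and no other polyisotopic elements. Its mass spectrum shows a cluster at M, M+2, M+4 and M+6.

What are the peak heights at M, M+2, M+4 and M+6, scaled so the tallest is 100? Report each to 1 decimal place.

The 3 Qd atoms are independent, so intensities follow the terms of (0.323 + 0.677)^3.
P(M) = 0.323^3 = 0.033698
P(M+2) = 3 × 0.323^2 × 0.677^1 = 0.211892
P(M+4) = 3 × 0.323^1 × 0.677^2 = 0.444121
P(M+6) = 0.677^3 = 0.310289
The M+4 peak is largest (0.444121); scaling to 100 gives 7.6 : 47.7 : 100.0 : 69.9.

7.6 : 47.7 : 100.0 : 69.9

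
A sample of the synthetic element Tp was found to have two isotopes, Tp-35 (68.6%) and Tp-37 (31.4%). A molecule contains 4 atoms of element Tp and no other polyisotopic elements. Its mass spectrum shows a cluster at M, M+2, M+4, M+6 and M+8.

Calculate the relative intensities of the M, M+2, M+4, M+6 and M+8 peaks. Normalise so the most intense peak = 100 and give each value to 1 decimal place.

The 4 Tp atoms are independent, so intensities follow the terms of (0.686 + 0.314)^4.
P(M) = 0.686^4 = 0.221461
P(M+2) = 4 × 0.686^3 × 0.314^1 = 0.405473
P(M+4) = 6 × 0.686^2 × 0.314^2 = 0.278393
P(M+6) = 4 × 0.686^1 × 0.314^3 = 0.084952
P(M+8) = 0.314^4 = 0.009721
The M+2 peak is largest (0.405473); scaling to 100 gives 54.6 : 100.0 : 68.7 : 21.0 : 2.4.

54.6 : 100.0 : 68.7 : 21.0 : 2.4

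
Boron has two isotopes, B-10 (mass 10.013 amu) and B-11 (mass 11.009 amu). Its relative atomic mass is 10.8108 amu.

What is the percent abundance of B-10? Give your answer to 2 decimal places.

19.90%

Let x be the fractional abundance of B-10; then B-11 has abundance 1 − x.
10.013·x + 11.009·(1 − x) = 10.8108
(10.013 − 11.009)·x = 10.8108 − 11.009
x = -0.1982 / -0.996 = 0.19900 → 19.90% B-10, 80.10% B-11.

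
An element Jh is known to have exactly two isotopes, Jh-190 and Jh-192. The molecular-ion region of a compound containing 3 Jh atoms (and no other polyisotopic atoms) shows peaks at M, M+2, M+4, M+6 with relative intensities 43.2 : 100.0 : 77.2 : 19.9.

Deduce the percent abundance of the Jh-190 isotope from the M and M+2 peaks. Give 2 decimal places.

If p is the fraction of Jh that is Jh-190, then I(M+2)/I(M) = [C(3,1)·p^2·(1−p)] / p^3 = 3·(1−p)/p = 100.0/43.2 = 2.3148
(1−p)/p = 2.3148/3 = 0.7716  ⇒  p = 1/(1 + 0.7716) = 0.5645
Jh-190: 56.45%, Jh-192: 43.55%.

56.45%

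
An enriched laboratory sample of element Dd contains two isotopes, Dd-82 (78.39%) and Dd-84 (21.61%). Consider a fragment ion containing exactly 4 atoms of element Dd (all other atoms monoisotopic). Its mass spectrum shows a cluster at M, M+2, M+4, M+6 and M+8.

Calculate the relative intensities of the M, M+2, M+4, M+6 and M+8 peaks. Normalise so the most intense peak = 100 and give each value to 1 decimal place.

90.7 : 100.0 : 41.4 : 7.6 : 0.5

Expanding (0.7839 + 0.2161)^4:
P(M) = 0.7839^4 = 0.377609
P(M+2) = 4 × 0.7839^3 × 0.2161^1 = 0.416387
P(M+4) = 6 × 0.7839^2 × 0.2161^2 = 0.172180
P(M+6) = 4 × 0.7839^1 × 0.2161^3 = 0.031644
P(M+8) = 0.2161^4 = 0.002181
The M+2 peak is largest (0.416387); scaling to 100 gives 90.7 : 100.0 : 41.4 : 7.6 : 0.5.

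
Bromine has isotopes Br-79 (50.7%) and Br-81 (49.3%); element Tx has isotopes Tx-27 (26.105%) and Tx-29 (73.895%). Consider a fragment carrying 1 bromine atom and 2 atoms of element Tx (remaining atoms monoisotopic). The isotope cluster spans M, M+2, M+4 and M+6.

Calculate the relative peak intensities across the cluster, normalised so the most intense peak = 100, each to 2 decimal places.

7.40 : 49.07 : 100.00 : 57.64

Bromine pattern (n=1): 0.5070 : 0.4930
Element Tx pattern (n=2): 0.0681471 : 0.3858058 : 0.5460471
Convolve the two distributions (both contribute in 2-u steps):
  M: 0.5070×0.0681471 = 0.034551
  M+2: 0.5070×0.3858058 + 0.4930×0.0681471 = 0.229200
  M+4: 0.5070×0.5460471 + 0.4930×0.3858058 = 0.467048
  M+6: 0.4930×0.5460471 = 0.269201
Scale to base peak (0.467048) = 100: 7.40 : 49.07 : 100.00 : 57.64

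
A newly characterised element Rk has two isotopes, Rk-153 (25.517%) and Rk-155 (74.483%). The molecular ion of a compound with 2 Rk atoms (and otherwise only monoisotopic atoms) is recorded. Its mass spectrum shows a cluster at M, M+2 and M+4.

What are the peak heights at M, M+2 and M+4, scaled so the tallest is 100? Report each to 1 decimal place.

11.7 : 68.5 : 100.0

Expanding (0.25517 + 0.74483)^2:
P(M) = 0.25517^2 = 0.065112
P(M+2) = 2 × 0.25517^1 × 0.74483^1 = 0.380117
P(M+4) = 0.74483^2 = 0.554772
The M+4 peak is largest (0.554772); scaling to 100 gives 11.7 : 68.5 : 100.0.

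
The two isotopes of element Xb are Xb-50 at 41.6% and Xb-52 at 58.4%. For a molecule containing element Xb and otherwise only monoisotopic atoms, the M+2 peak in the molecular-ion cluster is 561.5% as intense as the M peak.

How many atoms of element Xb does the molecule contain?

4

For n independent Xb atoms, I(M+2)/I(M) = n · (abundance Xb-52) / (abundance Xb-50) = n · 0.584/0.416.
n = 5.615 × 0.416/0.584 = 4.00 ≈ 4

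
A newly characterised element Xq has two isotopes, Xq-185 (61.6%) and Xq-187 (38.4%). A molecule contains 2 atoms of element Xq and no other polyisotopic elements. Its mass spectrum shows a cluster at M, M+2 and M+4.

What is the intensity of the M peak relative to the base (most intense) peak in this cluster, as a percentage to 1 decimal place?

(0.616 + 0.384)^2 gives M 0.3795, M+2 0.4731, M+4 0.1475; the largest is M+2.
P(M+2) = C(2,1) × 0.616^1 × 0.384^1 = 2 × 0.6160 × 0.3840 = 0.473088 (base)
P(M) = C(2,0) × 0.616^2 × 0.384^0 = 1 × 0.379456 × 1.0000 = 0.379456
Relative intensity = 0.379456 / 0.473088 × 100 = 80.2

80.2%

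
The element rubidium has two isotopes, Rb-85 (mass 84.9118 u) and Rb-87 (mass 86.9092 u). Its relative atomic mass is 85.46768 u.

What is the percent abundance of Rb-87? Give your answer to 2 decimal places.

Let x be the fractional abundance of Rb-85; then Rb-87 has abundance 1 − x.
84.9118·x + 86.9092·(1 − x) = 85.46768
(84.9118 − 86.9092)·x = 85.46768 − 86.9092
x = -1.44152 / -1.9974 = 0.72170 → 72.17% Rb-85, 27.83% Rb-87.

27.83%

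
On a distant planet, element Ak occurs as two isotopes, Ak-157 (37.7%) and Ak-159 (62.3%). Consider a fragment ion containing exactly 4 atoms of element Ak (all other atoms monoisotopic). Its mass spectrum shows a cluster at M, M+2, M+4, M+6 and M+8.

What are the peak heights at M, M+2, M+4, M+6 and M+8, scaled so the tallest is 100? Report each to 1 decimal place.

5.5 : 36.6 : 90.8 : 100.0 : 41.3

Each Ak atom is independently Ak-157 (p = 0.377) or Ak-159 (q = 0.623); the cluster is the binomial expansion (p + q)^4.
P(M) = 0.377^4 = 0.020201
P(M+2) = 4 × 0.377^3 × 0.623^1 = 0.133528
P(M+4) = 6 × 0.377^2 × 0.623^2 = 0.330986
P(M+6) = 4 × 0.377^1 × 0.623^3 = 0.364641
P(M+8) = 0.623^4 = 0.150644
The M+6 peak is largest (0.364641); scaling to 100 gives 5.5 : 36.6 : 90.8 : 100.0 : 41.3.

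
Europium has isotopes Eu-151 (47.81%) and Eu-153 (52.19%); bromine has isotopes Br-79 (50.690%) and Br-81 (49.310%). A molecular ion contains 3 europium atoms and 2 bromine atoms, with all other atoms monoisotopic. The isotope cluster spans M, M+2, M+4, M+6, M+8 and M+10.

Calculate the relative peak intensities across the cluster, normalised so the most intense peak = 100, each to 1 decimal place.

Europium pattern (n=3): 0.10928391 : 0.3578871 : 0.39067407 : 0.14215492
Bromine pattern (n=2): 0.25694761 : 0.49990478 : 0.24314761
Convolve the two distributions (both contribute in 2-u steps):
  M: 0.10928391×0.25694761 = 0.028080
  M+2: 0.10928391×0.49990478 + 0.3578871×0.25694761 = 0.146590
  M+4: 0.10928391×0.24314761 + 0.3578871×0.49990478 + 0.39067407×0.25694761 = 0.305864
  M+6: 0.3578871×0.24314761 + 0.39067407×0.49990478 + 0.14215492×0.25694761 = 0.318846
  M+8: 0.39067407×0.24314761 + 0.14215492×0.49990478 = 0.166055
  M+10: 0.14215492×0.24314761 = 0.034565
Scale to base peak (0.318846) = 100: 8.8 : 46.0 : 95.9 : 100.0 : 52.1 : 10.8

8.8 : 46.0 : 95.9 : 100.0 : 52.1 : 10.8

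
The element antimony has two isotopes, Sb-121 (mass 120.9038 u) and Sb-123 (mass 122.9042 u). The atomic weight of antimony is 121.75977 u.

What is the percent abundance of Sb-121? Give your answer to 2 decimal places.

57.21%

With x = fraction of Sb-121 (so Sb-123 is 1 − x):
120.9038·x + 122.9042·(1 − x) = 121.75977
(120.9038 − 122.9042)·x = 121.75977 − 122.9042
x = -1.14443 / -2.0004 = 0.57210 → 57.21% Sb-121, 42.79% Sb-123.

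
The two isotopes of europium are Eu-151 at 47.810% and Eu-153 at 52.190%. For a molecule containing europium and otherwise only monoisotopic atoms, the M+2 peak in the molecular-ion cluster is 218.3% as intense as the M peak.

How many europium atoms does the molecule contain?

2

For n independent Eu atoms, I(M+2)/I(M) = n · (abundance Eu-153) / (abundance Eu-151) = n · 0.52190/0.47810.
n = 2.183 × 0.47810/0.52190 = 2.00 ≈ 2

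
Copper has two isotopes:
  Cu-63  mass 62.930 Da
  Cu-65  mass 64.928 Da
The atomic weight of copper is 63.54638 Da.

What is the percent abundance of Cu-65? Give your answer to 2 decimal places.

30.85%

Let x be the fractional abundance of Cu-63; then Cu-65 has abundance 1 − x.
62.930·x + 64.928·(1 − x) = 63.54638
(62.930 − 64.928)·x = 63.54638 − 64.928
x = -1.38162 / -1.998 = 0.69150 → 69.15% Cu-63, 30.85% Cu-65.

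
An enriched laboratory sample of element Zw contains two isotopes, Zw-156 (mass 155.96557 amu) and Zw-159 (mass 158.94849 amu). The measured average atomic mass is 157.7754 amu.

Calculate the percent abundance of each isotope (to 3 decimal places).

Writing the weighted mean with unknown fraction x of Zw-156:
155.96557·x + 158.94849·(1 − x) = 157.7754
(155.96557 − 158.94849)·x = 157.7754 − 158.94849
x = -1.17309 / -2.98292 = 0.39327 → 39.327% Zw-156, 60.673% Zw-159.

Zw-156: 39.327%, Zw-159: 60.673%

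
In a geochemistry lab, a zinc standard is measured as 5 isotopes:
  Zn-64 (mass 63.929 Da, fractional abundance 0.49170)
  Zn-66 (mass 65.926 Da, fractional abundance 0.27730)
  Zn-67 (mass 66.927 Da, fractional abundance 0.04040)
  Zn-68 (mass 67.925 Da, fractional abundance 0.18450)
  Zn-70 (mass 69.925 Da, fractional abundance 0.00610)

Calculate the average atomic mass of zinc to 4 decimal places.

65.3777 Da

Weight each isotope mass by its fractional abundance: 0.49170 × 63.929 + 0.27730 × 65.926 + 0.04040 × 66.927 + 0.18450 × 67.925 + 0.00610 × 69.925
= 31.43389 + 18.28128 + 2.70385 + 12.53216 + 0.42654 = 65.37772 Da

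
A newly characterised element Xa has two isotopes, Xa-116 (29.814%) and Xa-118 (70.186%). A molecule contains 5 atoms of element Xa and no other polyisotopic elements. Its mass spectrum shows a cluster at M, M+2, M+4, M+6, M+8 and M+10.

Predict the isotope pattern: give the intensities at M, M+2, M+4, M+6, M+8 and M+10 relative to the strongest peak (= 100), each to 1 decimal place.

Each Xa atom is independently Xa-116 (p = 0.29814) or Xa-118 (q = 0.70186); the cluster is the binomial expansion (p + q)^5.
P(M) = 0.29814^5 = 0.002356
P(M+2) = 5 × 0.29814^4 × 0.70186^1 = 0.027727
P(M+4) = 10 × 0.29814^3 × 0.70186^2 = 0.130545
P(M+6) = 10 × 0.29814^2 × 0.70186^3 = 0.307321
P(M+8) = 5 × 0.29814^1 × 0.70186^4 = 0.361736
P(M+10) = 0.70186^5 = 0.170315
The M+8 peak is largest (0.361736); scaling to 100 gives 0.7 : 7.7 : 36.1 : 85.0 : 100.0 : 47.1.

0.7 : 7.7 : 36.1 : 85.0 : 100.0 : 47.1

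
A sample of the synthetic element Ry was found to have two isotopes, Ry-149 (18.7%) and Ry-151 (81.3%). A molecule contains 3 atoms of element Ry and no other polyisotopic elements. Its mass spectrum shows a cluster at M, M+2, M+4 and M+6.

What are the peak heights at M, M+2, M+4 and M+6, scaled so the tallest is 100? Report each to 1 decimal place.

Each Ry atom is independently Ry-149 (p = 0.187) or Ry-151 (q = 0.813); the cluster is the binomial expansion (p + q)^3.
P(M) = 0.187^3 = 0.006539
P(M+2) = 3 × 0.187^2 × 0.813^1 = 0.085289
P(M+4) = 3 × 0.187^1 × 0.813^2 = 0.370804
P(M+6) = 0.813^3 = 0.537368
The M+6 peak is largest (0.537368); scaling to 100 gives 1.2 : 15.9 : 69.0 : 100.0.

1.2 : 15.9 : 69.0 : 100.0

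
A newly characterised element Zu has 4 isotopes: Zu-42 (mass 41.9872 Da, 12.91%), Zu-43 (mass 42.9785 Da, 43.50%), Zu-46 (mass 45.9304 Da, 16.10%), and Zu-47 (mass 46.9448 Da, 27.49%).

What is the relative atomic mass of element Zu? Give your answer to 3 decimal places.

44.416 Da

Ar = Σ fᵢ·mᵢ = 0.1291 × 41.9872 + 0.4350 × 42.9785 + 0.1610 × 45.9304 + 0.2749 × 46.9448
= 5.42055 + 18.69565 + 7.39479 + 12.90513 = 44.41612 Da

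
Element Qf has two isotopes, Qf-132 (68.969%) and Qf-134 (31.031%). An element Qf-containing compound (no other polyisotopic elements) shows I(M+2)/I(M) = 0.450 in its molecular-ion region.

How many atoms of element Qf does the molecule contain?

1

For n independent Qf atoms, I(M+2)/I(M) = n · (abundance Qf-134) / (abundance Qf-132) = n · 0.31031/0.68969.
n = 0.450 × 0.68969/0.31031 = 1.00 ≈ 1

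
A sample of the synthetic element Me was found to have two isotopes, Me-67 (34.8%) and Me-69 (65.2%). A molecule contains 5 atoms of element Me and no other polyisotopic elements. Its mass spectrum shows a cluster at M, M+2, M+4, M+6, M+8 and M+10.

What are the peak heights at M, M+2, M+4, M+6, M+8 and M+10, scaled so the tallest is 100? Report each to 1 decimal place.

1.5 : 14.2 : 53.4 : 100.0 : 93.7 : 35.1

Each Me atom is independently Me-67 (p = 0.348) or Me-69 (q = 0.652); the cluster is the binomial expansion (p + q)^5.
P(M) = 0.348^5 = 0.005104
P(M+2) = 5 × 0.348^4 × 0.652^1 = 0.047812
P(M+4) = 10 × 0.348^3 × 0.652^2 = 0.179157
P(M+6) = 10 × 0.348^2 × 0.652^3 = 0.335661
P(M+8) = 5 × 0.348^1 × 0.652^4 = 0.314441
P(M+10) = 0.652^5 = 0.117825
The M+6 peak is largest (0.335661); scaling to 100 gives 1.5 : 14.2 : 53.4 : 100.0 : 93.7 : 35.1.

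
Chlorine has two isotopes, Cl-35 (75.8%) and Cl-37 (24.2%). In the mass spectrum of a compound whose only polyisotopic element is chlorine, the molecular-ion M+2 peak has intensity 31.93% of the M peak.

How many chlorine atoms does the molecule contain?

1

With n Cl atoms, P(M+2)/P(M) = C(n,1)·p^(n−1)q / p^n = n·q/p = n · 0.242/0.758.
n = 0.3193 × 0.758/0.242 = 1.00 ≈ 1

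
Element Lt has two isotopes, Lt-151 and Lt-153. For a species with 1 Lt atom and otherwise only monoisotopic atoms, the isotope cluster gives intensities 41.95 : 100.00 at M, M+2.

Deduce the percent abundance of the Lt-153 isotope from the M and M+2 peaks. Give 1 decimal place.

70.4%

If p is the fraction of Lt that is Lt-151, then I(M+2)/I(M) = [C(1,1)·p^0·(1−p)] / p^1 = 1·(1−p)/p = 100.00/41.95 = 2.3838
(1−p)/p = 2.3838/1 = 2.3838  ⇒  p = 1/(1 + 2.3838) = 0.2955
Lt-151: 29.6%, Lt-153: 70.4%.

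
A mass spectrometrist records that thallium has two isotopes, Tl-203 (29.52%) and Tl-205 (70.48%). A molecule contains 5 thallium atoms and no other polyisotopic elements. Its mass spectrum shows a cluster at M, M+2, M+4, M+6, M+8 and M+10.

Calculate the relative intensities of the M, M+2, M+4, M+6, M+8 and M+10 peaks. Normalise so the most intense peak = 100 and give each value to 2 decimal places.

Each Tl atom is independently Tl-203 (p = 0.2952) or Tl-205 (q = 0.7048); the cluster is the binomial expansion (p + q)^5.
P(M) = 0.2952^5 = 0.002242
P(M+2) = 5 × 0.2952^4 × 0.7048^1 = 0.026761
P(M+4) = 10 × 0.2952^3 × 0.7048^2 = 0.127785
P(M+6) = 10 × 0.2952^2 × 0.7048^3 = 0.305092
P(M+8) = 5 × 0.2952^1 × 0.7048^4 = 0.364208
P(M+10) = 0.7048^5 = 0.173912
The M+8 peak is largest (0.364208); scaling to 100 gives 0.62 : 7.35 : 35.09 : 83.77 : 100.00 : 47.75.

0.62 : 7.35 : 35.09 : 83.77 : 100.00 : 47.75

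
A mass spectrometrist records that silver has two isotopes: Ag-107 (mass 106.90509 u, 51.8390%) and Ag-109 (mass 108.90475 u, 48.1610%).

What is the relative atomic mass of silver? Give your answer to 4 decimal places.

Weight each isotope mass by its fractional abundance: 0.518390 × 106.90509 + 0.481610 × 108.90475
= 55.418530 + 52.449617 = 107.868147 u

107.8681 u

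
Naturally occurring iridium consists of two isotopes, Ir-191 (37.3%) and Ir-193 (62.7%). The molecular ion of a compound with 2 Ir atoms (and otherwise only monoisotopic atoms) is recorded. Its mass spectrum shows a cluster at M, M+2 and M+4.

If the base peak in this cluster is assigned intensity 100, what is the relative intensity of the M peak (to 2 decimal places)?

Binomial terms of (0.373 + 0.627)^2: M 0.1391, M+2 0.4677, M+4 0.3931 → M+2 is the base peak.
P(M+2) = C(2,1) × 0.373^1 × 0.627^1 = 2 × 0.3730 × 0.6270 = 0.467742 (base)
P(M) = C(2,0) × 0.373^2 × 0.627^0 = 1 × 0.139129 × 1.0000 = 0.139129
Relative intensity = 0.139129 / 0.467742 × 100 = 29.74

29.74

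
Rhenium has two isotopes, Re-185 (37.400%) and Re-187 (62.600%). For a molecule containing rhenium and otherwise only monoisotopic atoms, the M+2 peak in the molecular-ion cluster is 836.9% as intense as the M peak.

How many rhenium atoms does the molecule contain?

With n Re atoms, P(M+2)/P(M) = C(n,1)·p^(n−1)q / p^n = n·q/p = n · 0.62600/0.37400.
n = 8.369 × 0.37400/0.62600 = 5.00 ≈ 5

5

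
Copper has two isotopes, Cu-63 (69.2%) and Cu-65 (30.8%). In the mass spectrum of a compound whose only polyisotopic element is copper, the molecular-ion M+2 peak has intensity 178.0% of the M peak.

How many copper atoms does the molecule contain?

With n Cu atoms, P(M+2)/P(M) = C(n,1)·p^(n−1)q / p^n = n·q/p = n · 0.308/0.692.
n = 1.780 × 0.692/0.308 = 4.00 ≈ 4

4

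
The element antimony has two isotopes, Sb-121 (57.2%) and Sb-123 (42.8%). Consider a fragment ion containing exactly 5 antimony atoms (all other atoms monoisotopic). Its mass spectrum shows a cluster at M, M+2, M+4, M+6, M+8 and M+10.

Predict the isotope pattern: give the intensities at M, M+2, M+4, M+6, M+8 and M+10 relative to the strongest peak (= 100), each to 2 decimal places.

Each Sb atom is independently Sb-121 (p = 0.572) or Sb-123 (q = 0.428); the cluster is the binomial expansion (p + q)^5.
P(M) = 0.572^5 = 0.061232
P(M+2) = 5 × 0.572^4 × 0.428^1 = 0.229086
P(M+4) = 10 × 0.572^3 × 0.428^2 = 0.342827
P(M+6) = 10 × 0.572^2 × 0.428^3 = 0.256521
P(M+8) = 5 × 0.572^1 × 0.428^4 = 0.095971
P(M+10) = 0.428^5 = 0.014362
The M+4 peak is largest (0.342827); scaling to 100 gives 17.86 : 66.82 : 100.00 : 74.83 : 27.99 : 4.19.

17.86 : 66.82 : 100.00 : 74.83 : 27.99 : 4.19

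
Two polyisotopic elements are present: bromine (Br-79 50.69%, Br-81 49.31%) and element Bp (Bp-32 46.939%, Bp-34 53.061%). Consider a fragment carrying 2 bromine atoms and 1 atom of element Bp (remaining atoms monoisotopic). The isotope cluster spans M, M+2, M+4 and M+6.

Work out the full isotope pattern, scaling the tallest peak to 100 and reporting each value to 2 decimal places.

Bromine pattern (n=2): 0.25694761 : 0.49990478 : 0.24314761
Element Bp pattern (n=1): 0.46939 : 0.53061
Convolve the two distributions (both contribute in 2-u steps):
  M: 0.25694761×0.46939 = 0.120609
  M+2: 0.25694761×0.53061 + 0.49990478×0.46939 = 0.370989
  M+4: 0.49990478×0.53061 + 0.24314761×0.46939 = 0.379386
  M+6: 0.24314761×0.53061 = 0.129017
Scale to base peak (0.379386) = 100: 31.79 : 97.79 : 100.00 : 34.01

31.79 : 97.79 : 100.00 : 34.01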